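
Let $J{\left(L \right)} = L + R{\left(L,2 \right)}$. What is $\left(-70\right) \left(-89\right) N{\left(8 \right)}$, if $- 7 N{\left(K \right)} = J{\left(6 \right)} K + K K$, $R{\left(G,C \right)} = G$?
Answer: $-142400$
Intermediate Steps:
$J{\left(L \right)} = 2 L$ ($J{\left(L \right)} = L + L = 2 L$)
$N{\left(K \right)} = - \frac{12 K}{7} - \frac{K^{2}}{7}$ ($N{\left(K \right)} = - \frac{2 \cdot 6 K + K K}{7} = - \frac{12 K + K^{2}}{7} = - \frac{K^{2} + 12 K}{7} = - \frac{12 K}{7} - \frac{K^{2}}{7}$)
$\left(-70\right) \left(-89\right) N{\left(8 \right)} = \left(-70\right) \left(-89\right) \left(\left(- \frac{1}{7}\right) 8 \left(12 + 8\right)\right) = 6230 \left(\left(- \frac{1}{7}\right) 8 \cdot 20\right) = 6230 \left(- \frac{160}{7}\right) = -142400$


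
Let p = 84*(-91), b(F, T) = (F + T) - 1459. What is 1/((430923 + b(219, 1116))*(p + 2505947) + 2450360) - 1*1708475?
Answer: -1838778482372673074/1076268884457 ≈ -1.7085e+6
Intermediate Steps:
b(F, T) = -1459 + F + T
p = -7644
1/((430923 + b(219, 1116))*(p + 2505947) + 2450360) - 1*1708475 = 1/((430923 + (-1459 + 219 + 1116))*(-7644 + 2505947) + 2450360) - 1*1708475 = 1/((430923 - 124)*2498303 + 2450360) - 1708475 = 1/(430799*2498303 + 2450360) - 1708475 = 1/(1076266434097 + 2450360) - 1708475 = 1/1076268884457 - 1708475 = -1838778482372673074/1076268884457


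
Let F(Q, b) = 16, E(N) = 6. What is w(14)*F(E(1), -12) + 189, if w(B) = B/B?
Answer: 205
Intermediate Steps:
w(B) = 1
w(14)*F(E(1), -12) + 189 = 1*16 + 189 = 16 + 189 = 205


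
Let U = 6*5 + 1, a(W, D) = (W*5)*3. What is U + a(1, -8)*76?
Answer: 1171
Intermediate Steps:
a(W, D) = 15*W (a(W, D) = (5*W)*3 = 15*W)
U = 31 (U = 30 + 1 = 31)
U + a(1, -8)*76 = 31 + (15*1)*76 = 31 + 15*76 = 31 + 1140 = 1171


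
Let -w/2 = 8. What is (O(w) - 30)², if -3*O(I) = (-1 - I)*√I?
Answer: 500 + 1200*I ≈ 500.0 + 1200.0*I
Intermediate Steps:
w = -16 (w = -2*8 = -16)
O(I) = -√I*(-1 - I)/3 (O(I) = -(-1 - I)*√I/3 = -√I*(-1 - I)/3)
(O(w) - 30)² = (√(-16)*(1 - 16)/3 - 30)² = ((⅓)*(4*I)*(-15) - 30)² = (-20*I - 30)² = (-30 - 20*I)²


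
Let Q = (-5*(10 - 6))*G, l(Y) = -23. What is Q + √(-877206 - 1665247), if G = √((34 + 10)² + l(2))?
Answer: -20*√1913 + I*√2542453 ≈ -874.76 + 1594.5*I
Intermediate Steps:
G = √1913 (G = √((34 + 10)² - 23) = √(44² - 23) = √(1936 - 23) = √1913 ≈ 43.738)
Q = -20*√1913 (Q = (-5*(10 - 6))*√1913 = (-5*4)*√1913 = -20*√1913 ≈ -874.76)
Q + √(-877206 - 1665247) = -20*√1913 + √(-877206 - 1665247) = -20*√1913 + √(-2542453) = -20*√1913 + I*√2542453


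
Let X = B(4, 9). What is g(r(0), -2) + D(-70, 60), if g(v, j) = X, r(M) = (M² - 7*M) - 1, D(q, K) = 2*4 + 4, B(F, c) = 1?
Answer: 13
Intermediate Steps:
D(q, K) = 12 (D(q, K) = 8 + 4 = 12)
r(M) = -1 + M² - 7*M
X = 1
g(v, j) = 1
g(r(0), -2) + D(-70, 60) = 1 + 12 = 13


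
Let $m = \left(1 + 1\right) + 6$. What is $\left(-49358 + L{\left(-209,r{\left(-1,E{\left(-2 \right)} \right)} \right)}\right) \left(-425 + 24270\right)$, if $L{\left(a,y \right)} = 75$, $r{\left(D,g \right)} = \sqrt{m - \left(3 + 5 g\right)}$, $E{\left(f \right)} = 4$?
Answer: $-1175153135$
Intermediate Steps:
$m = 8$ ($m = 2 + 6 = 8$)
$r{\left(D,g \right)} = \sqrt{5 - 5 g}$ ($r{\left(D,g \right)} = \sqrt{8 - \left(3 + 5 g\right)} = \sqrt{5 - 5 g}$)
$\left(-49358 + L{\left(-209,r{\left(-1,E{\left(-2 \right)} \right)} \right)}\right) \left(-425 + 24270\right) = \left(-49358 + 75\right) \left(-425 + 24270\right) = \left(-49283\right) 23845 = -1175153135$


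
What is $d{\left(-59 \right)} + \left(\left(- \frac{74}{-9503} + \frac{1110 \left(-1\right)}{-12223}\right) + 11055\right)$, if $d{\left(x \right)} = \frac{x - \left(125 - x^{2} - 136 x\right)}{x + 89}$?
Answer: $\frac{2233772935291}{204979710} \approx 10898.0$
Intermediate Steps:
$d{\left(x \right)} = \frac{-125 + x^{2} + 137 x}{89 + x}$ ($d{\left(x \right)} = \frac{x + \left(-125 + x^{2} + 136 x\right)}{89 + x} = \frac{-125 + x^{2} + 137 x}{89 + x}$)
$d{\left(-59 \right)} + \left(\left(- \frac{74}{-9503} + \frac{1110 \left(-1\right)}{-12223}\right) + 11055\right) = \frac{-125 + \left(-59\right)^{2} + 137 \left(-59\right)}{89 - 59} + \left(\left(- \frac{74}{-9503} + \frac{1110 \left(-1\right)}{-12223}\right) + 11055\right) = \frac{-125 + 3481 - 8083}{30} + \left(\left(\left(-74\right) \left(- \frac{1}{9503}\right) - - \frac{1110}{12223}\right) + 11055\right) = \frac{1}{30} \left(-4727\right) + \left(\left(\frac{74}{9503} + \frac{1110}{12223}\right) + 11055\right) = - \frac{4727}{30} + \left(\frac{673696}{6832657} + 11055\right) = - \frac{4727}{30} + \frac{75535696831}{6832657} = \frac{2233772935291}{204979710}$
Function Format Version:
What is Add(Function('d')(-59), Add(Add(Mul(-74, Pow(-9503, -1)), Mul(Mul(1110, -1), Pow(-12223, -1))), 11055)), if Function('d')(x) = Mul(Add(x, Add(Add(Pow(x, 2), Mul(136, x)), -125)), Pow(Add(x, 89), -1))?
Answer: Rational(2233772935291, 204979710) ≈ 10898.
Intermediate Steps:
Function('d')(x) = Mul(Pow(Add(89, x), -1), Add(-125, Pow(x, 2), Mul(137, x))) (Function('d')(x) = Mul(Add(x, Add(-125, Pow(x, 2), Mul(136, x))), Pow(Add(89, x), -1)) = Mul(Add(-125, Pow(x, 2), Mul(137, x)), Pow(Add(89, x), -1)) = Mul(Pow(Add(89, x), -1), Add(-125, Pow(x, 2), Mul(137, x))))
Add(Function('d')(-59), Add(Add(Mul(-74, Pow(-9503, -1)), Mul(Mul(1110, -1), Pow(-12223, -1))), 11055)) = Add(Mul(Pow(Add(89, -59), -1), Add(-125, Pow(-59, 2), Mul(137, -59))), Add(Add(Mul(-74, Pow(-9503, -1)), Mul(Mul(1110, -1), Pow(-12223, -1))), 11055)) = Add(Mul(Pow(30, -1), Add(-125, 3481, -8083)), Add(Add(Mul(-74, Rational(-1, 9503)), Mul(-1110, Rational(-1, 12223))), 11055)) = Add(Mul(Rational(1, 30), -4727), Add(Add(Rational(74, 9503), Rational(1110, 12223)), 11055)) = Add(Rational(-4727, 30), Add(Rational(673696, 6832657), 11055)) = Add(Rational(-4727, 30), Rational(75535696831, 6832657)) = Rational(2233772935291, 204979710)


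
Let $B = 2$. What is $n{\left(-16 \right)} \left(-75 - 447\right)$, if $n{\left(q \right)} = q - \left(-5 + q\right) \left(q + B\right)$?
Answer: $161820$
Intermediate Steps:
$n{\left(q \right)} = q - \left(-5 + q\right) \left(2 + q\right)$ ($n{\left(q \right)} = q - \left(-5 + q\right) \left(q + 2\right) = q - \left(-5 + q\right) \left(2 + q\right)$)
$n{\left(-16 \right)} \left(-75 - 447\right) = \left(10 - \left(-16\right)^{2} + 4 \left(-16\right)\right) \left(-75 - 447\right) = \left(10 - 256 - 64\right) \left(-522\right) = \left(-310\right) \left(-522\right) = 161820$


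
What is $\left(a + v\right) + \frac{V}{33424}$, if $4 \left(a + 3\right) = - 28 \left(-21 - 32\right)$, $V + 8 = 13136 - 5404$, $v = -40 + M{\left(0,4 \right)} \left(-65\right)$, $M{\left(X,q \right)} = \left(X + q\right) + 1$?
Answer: $\frac{26999}{8356} \approx 3.2311$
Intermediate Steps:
$M{\left(X,q \right)} = 1 + X + q$
$v = -365$ ($v = -40 + \left(1 + 0 + 4\right) \left(-65\right) = -40 + 5 \left(-65\right) = -40 - 325 = -365$)
$V = 7724$ ($V = -8 + \left(13136 - 5404\right) = -8 + 7732 = 7724$)
$a = 368$ ($a = -3 + \frac{\left(-28\right) \left(-21 - 32\right)}{4} = -3 + \frac{\left(-28\right) \left(-53\right)}{4} = -3 + \frac{1}{4} \cdot 1484 = -3 + 371 = 368$)
$\left(a + v\right) + \frac{V}{33424} = \left(368 - 365\right) + \frac{7724}{33424} = 3 + 7724 \cdot \frac{1}{33424} = 3 + \frac{1931}{8356} = \frac{26999}{8356}$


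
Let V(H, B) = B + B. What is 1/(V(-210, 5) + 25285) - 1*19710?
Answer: -498564449/25295 ≈ -19710.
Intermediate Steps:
V(H, B) = 2*B
1/(V(-210, 5) + 25285) - 1*19710 = 1/(2*5 + 25285) - 1*19710 = 1/(10 + 25285) - 19710 = 1/25295 - 19710 = -498564449/25295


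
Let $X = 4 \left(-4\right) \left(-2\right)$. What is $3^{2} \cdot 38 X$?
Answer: $10944$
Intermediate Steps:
$X = 32$ ($X = \left(-16\right) \left(-2\right) = 32$)
$3^{2} \cdot 38 X = 3^{2} \cdot 38 \cdot 32 = 9 \cdot 38 \cdot 32 = 342 \cdot 32 = 10944$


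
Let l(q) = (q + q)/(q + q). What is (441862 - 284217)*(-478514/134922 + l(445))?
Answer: -27082780420/67461 ≈ -4.0146e+5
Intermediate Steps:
l(q) = 1 (l(q) = (2*q)/((2*q)) = (2*q)*(1/(2*q)) = 1)
(441862 - 284217)*(-478514/134922 + l(445)) = (441862 - 284217)*(-478514/134922 + 1) = 157645*(-478514*1/134922 + 1) = 157645*(-239257/67461 + 1) = 157645*(-171796/67461) = -27082780420/67461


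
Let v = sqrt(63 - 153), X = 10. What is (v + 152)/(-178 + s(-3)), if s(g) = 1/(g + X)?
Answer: -1064/1245 - 7*I*sqrt(10)/415 ≈ -0.85462 - 0.05334*I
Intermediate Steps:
v = 3*I*sqrt(10) (v = sqrt(-90) = 3*I*sqrt(10) ≈ 9.4868*I)
s(g) = 1/(10 + g) (s(g) = 1/(g + 10) = 1/(10 + g))
(v + 152)/(-178 + s(-3)) = (3*I*sqrt(10) + 152)/(-178 + 1/(10 - 3)) = (152 + 3*I*sqrt(10))/(-178 + 1/7) = (152 + 3*I*sqrt(10))/(-1245/7) = (152 + 3*I*sqrt(10))*(-7/1245) = -1064/1245 - 7*I*sqrt(10)/415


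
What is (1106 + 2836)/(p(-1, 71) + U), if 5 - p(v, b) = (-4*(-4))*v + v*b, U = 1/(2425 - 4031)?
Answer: 6330852/147751 ≈ 42.848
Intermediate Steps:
U = -1/1606 (U = 1/(-1606) = -1/1606 ≈ -0.00062266)
p(v, b) = 5 - 16*v - b*v (p(v, b) = 5 - ((-4*(-4))*v + v*b) = 5 - (16*v + b*v) = 5 + (-16*v - b*v) = 5 - 16*v - b*v)
(1106 + 2836)/(p(-1, 71) + U) = (1106 + 2836)/((5 - 16*(-1) - 1*71*(-1)) - 1/1606) = 3942/((5 + 16 + 71) - 1/1606) = 3942/(92 - 1/1606) = 3942/(147751/1606) = 3942*(1606/147751) = 6330852/147751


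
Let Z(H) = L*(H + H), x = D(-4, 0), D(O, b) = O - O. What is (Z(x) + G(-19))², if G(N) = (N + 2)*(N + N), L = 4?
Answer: 417316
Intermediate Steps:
G(N) = 2*N*(2 + N) (G(N) = (2 + N)*(2*N) = 2*N*(2 + N))
D(O, b) = 0
x = 0
Z(H) = 8*H (Z(H) = 4*(H + H) = 4*(2*H) = 8*H)
(Z(x) + G(-19))² = (8*0 + 2*(-19)*(2 - 19))² = (0 + 2*(-19)*(-17))² = (0 + 646)² = 646² = 417316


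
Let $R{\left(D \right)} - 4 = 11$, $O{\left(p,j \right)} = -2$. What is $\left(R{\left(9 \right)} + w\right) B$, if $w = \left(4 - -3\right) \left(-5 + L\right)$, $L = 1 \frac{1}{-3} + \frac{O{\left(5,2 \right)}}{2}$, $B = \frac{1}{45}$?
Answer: $- \frac{88}{135} \approx -0.65185$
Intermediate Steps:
$R{\left(D \right)} = 15$ ($R{\left(D \right)} = 4 + 11 = 15$)
$B = \frac{1}{45} \approx 0.022222$
$L = - \frac{4}{3}$ ($L = 1 \frac{1}{-3} - \frac{2}{2} = 1 \left(- \frac{1}{3}\right) - 1 = - \frac{1}{3} - 1 = - \frac{4}{3} \approx -1.3333$)
$w = - \frac{133}{3}$ ($w = \left(4 - -3\right) \left(-5 - \frac{4}{3}\right) = \left(4 + 3\right) \left(- \frac{19}{3}\right) = 7 \left(- \frac{19}{3}\right) = - \frac{133}{3} \approx -44.333$)
$\left(R{\left(9 \right)} + w\right) B = \left(15 - \frac{133}{3}\right) \frac{1}{45} = \left(- \frac{88}{3}\right) \frac{1}{45} = - \frac{88}{135}$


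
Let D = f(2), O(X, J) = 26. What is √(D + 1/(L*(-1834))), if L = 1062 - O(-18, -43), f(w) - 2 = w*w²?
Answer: √184188316866/135716 ≈ 3.1623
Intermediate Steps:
f(w) = 2 + w³ (f(w) = 2 + w*w² = 2 + w³)
D = 10 (D = 2 + 2³ = 2 + 8 = 10)
L = 1036 (L = 1062 - 1*26 = 1062 - 26 = 1036)
√(D + 1/(L*(-1834))) = √(10 + 1/(1036*(-1834))) = √(10 + (1/1036)*(-1/1834)) = √(10 - 1/1900024) = √(19000239/1900024) = √184188316866/135716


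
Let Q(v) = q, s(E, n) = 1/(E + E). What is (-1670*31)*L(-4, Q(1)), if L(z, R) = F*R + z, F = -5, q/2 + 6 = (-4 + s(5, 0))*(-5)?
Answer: 7196030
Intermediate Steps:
s(E, n) = 1/(2*E)
q = 27 (q = -12 + 2*((-4 + (½)/5)*(-5)) = -12 + 2*((-4 + (½)*(⅕))*(-5)) = -12 + 2*((-4 + ⅒)*(-5)) = -12 + 2*(-39/10*(-5)) = -12 + 2*(39/2) = -12 + 39 = 27)
Q(v) = 27
L(z, R) = z - 5*R (L(z, R) = -5*R + z = z - 5*R)
(-1670*31)*L(-4, Q(1)) = (-1670*31)*(-4 - 5*27) = -51770*(-4 - 135) = -51770*(-139) = 7196030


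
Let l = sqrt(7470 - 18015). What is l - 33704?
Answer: -33704 + I*sqrt(10545) ≈ -33704.0 + 102.69*I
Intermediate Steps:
l = I*sqrt(10545) (l = sqrt(-10545) = I*sqrt(10545) ≈ 102.69*I)
l - 33704 = I*sqrt(10545) - 33704 = -33704 + I*sqrt(10545)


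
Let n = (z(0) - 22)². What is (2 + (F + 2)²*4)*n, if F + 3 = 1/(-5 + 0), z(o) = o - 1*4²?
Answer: 280136/25 ≈ 11205.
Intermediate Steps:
z(o) = -16 + o (z(o) = o - 1*16 = o - 16 = -16 + o)
F = -16/5 (F = -3 + 1/(-5 + 0) = -3 + 1/(-5) = -3 - ⅕ = -16/5 ≈ -3.2000)
n = 1444 (n = ((-16 + 0) - 22)² = (-16 - 22)² = (-38)² = 1444)
(2 + (F + 2)²*4)*n = (2 + (-16/5 + 2)²*4)*1444 = (2 + (-6/5)²*4)*1444 = (2 + (36/25)*4)*1444 = (2 + 144/25)*1444 = (194/25)*1444 = 280136/25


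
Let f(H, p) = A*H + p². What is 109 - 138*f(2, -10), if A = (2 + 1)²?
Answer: -16175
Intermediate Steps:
A = 9 (A = 3² = 9)
f(H, p) = p² + 9*H (f(H, p) = 9*H + p² = p² + 9*H)
109 - 138*f(2, -10) = 109 - 138*((-10)² + 9*2) = 109 - 138*(100 + 18) = 109 - 138*118 = 109 - 16284 = -16175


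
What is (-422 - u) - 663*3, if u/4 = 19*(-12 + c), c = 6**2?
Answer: -4235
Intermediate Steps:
c = 36
u = 1824 (u = 4*(19*(-12 + 36)) = 4*(19*24) = 4*456 = 1824)
(-422 - u) - 663*3 = (-422 - 1*1824) - 663*3 = (-422 - 1824) - 1*1989 = -2246 - 1989 = -4235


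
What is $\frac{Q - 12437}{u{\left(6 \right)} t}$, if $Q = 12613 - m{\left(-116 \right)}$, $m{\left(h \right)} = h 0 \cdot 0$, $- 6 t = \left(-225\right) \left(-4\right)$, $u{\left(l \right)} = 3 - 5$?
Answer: $\frac{44}{75} \approx 0.58667$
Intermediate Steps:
$u{\left(l \right)} = -2$ ($u{\left(l \right)} = 3 - 5 = -2$)
$t = -150$ ($t = - \frac{\left(-225\right) \left(-4\right)}{6} = \left(- \frac{1}{6}\right) 900 = -150$)
$m{\left(h \right)} = 0$ ($m{\left(h \right)} = 0 \cdot 0 = 0$)
$Q = 12613$ ($Q = 12613 - 0 = 12613 + 0 = 12613$)
$\frac{Q - 12437}{u{\left(6 \right)} t} = \frac{12613 - 12437}{\left(-2\right) \left(-150\right)} = \frac{176}{300} = 176 \cdot \frac{1}{300} = \frac{44}{75}$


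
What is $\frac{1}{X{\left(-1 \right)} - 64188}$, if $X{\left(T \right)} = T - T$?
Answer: $- \frac{1}{64188} \approx -1.5579 \cdot 10^{-5}$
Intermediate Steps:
$X{\left(T \right)} = 0$
$\frac{1}{X{\left(-1 \right)} - 64188} = \frac{1}{0 - 64188} = \frac{1}{-64188} = - \frac{1}{64188}$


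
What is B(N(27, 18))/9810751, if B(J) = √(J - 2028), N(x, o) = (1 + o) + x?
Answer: I*√1982/9810751 ≈ 4.5378e-6*I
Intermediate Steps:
N(x, o) = 1 + o + x
B(J) = √(-2028 + J)
B(N(27, 18))/9810751 = √(-2028 + (1 + 18 + 27))/9810751 = √(-2028 + 46)*(1/9810751) = √(-1982)*(1/9810751) = (I*√1982)*(1/9810751) = I*√1982/9810751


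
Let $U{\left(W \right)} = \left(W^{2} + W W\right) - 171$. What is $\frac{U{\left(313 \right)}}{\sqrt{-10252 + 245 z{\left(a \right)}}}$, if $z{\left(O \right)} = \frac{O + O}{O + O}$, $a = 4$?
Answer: $- \frac{195767 i \sqrt{10007}}{10007} \approx - 1957.0 i$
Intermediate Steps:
$z{\left(O \right)} = 1$ ($z{\left(O \right)} = \frac{2 O}{2 O} = 2 O \frac{1}{2 O} = 1$)
$U{\left(W \right)} = -171 + 2 W^{2}$ ($U{\left(W \right)} = \left(W^{2} + W^{2}\right) - 171 = 2 W^{2} - 171 = -171 + 2 W^{2}$)
$\frac{U{\left(313 \right)}}{\sqrt{-10252 + 245 z{\left(a \right)}}} = \frac{-171 + 2 \cdot 313^{2}}{\sqrt{-10252 + 245 \cdot 1}} = \frac{-171 + 2 \cdot 97969}{\sqrt{-10252 + 245}} = \frac{-171 + 195938}{\sqrt{-10007}} = \frac{195767}{i \sqrt{10007}} = 195767 \left(- \frac{i \sqrt{10007}}{10007}\right) = - \frac{195767 i \sqrt{10007}}{10007}$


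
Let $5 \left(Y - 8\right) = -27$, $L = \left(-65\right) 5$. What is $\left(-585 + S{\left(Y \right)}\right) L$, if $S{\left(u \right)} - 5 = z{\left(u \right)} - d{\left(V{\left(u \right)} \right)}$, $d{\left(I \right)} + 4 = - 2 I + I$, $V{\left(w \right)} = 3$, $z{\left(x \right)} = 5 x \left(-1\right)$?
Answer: $190450$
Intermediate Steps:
$z{\left(x \right)} = - 5 x$
$d{\left(I \right)} = -4 - I$ ($d{\left(I \right)} = -4 + \left(- 2 I + I\right) = -4 - I$)
$L = -325$
$Y = \frac{13}{5}$ ($Y = 8 + \frac{1}{5} \left(-27\right) = 8 - \frac{27}{5} = \frac{13}{5} \approx 2.6$)
$S{\left(u \right)} = 12 - 5 u$ ($S{\left(u \right)} = 5 - \left(-4 - 3 + 5 u\right) = 5 - \left(-7 + 5 u\right) = 12 - 5 u$)
$\left(-585 + S{\left(Y \right)}\right) L = \left(-585 + \left(12 - 13\right)\right) \left(-325\right) = \left(-585 - 1\right) \left(-325\right) = \left(-586\right) \left(-325\right) = 190450$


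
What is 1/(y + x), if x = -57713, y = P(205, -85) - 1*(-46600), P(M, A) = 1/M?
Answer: -205/2278164 ≈ -8.9985e-5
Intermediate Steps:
y = 9553001/205 (y = 1/205 - 1*(-46600) = 1/205 + 46600 = 9553001/205 ≈ 46600.)
1/(y + x) = 1/(9553001/205 - 57713) = 1/(-2278164/205) = -205/2278164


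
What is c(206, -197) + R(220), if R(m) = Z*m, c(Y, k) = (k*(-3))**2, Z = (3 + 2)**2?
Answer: 354781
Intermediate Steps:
Z = 25 (Z = 5**2 = 25)
c(Y, k) = 9*k**2 (c(Y, k) = (-3*k)**2 = 9*k**2)
R(m) = 25*m
c(206, -197) + R(220) = 9*(-197)**2 + 25*220 = 9*38809 + 5500 = 349281 + 5500 = 354781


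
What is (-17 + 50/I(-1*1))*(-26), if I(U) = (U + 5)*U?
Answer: 767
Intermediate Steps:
I(U) = U*(5 + U) (I(U) = (5 + U)*U = U*(5 + U))
(-17 + 50/I(-1*1))*(-26) = (-17 + 50/(((-1*1)*(5 - 1*1))))*(-26) = (-17 + 50/((-(5 - 1))))*(-26) = (-17 + 50/((-1*4)))*(-26) = (-17 + 50/(-4))*(-26) = (-17 + 50*(-1/4))*(-26) = (-17 - 25/2)*(-26) = -59/2*(-26) = 767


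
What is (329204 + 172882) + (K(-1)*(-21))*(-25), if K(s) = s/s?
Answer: 502611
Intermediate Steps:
K(s) = 1
(329204 + 172882) + (K(-1)*(-21))*(-25) = (329204 + 172882) + (1*(-21))*(-25) = 502086 - 21*(-25) = 502086 + 525 = 502611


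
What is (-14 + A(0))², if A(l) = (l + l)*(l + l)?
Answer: 196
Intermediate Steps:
A(l) = 4*l² (A(l) = (2*l)*(2*l) = 4*l²)
(-14 + A(0))² = (-14 + 4*0²)² = (-14 + 4*0)² = (-14 + 0)² = (-14)² = 196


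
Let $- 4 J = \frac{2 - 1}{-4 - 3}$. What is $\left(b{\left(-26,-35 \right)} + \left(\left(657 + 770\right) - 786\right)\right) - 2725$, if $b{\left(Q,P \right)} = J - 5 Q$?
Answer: $- \frac{54711}{28} \approx -1954.0$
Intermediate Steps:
$J = \frac{1}{28}$ ($J = - \frac{\left(2 - 1\right) \frac{1}{-4 - 3}}{4} = - \frac{1 \frac{1}{-7}}{4} = - \frac{1 \left(- \frac{1}{7}\right)}{4} = \left(- \frac{1}{4}\right) \left(- \frac{1}{7}\right) = \frac{1}{28} \approx 0.035714$)
$b{\left(Q,P \right)} = \frac{1}{28} - 5 Q$
$\left(b{\left(-26,-35 \right)} + \left(\left(657 + 770\right) - 786\right)\right) - 2725 = \left(\left(\frac{1}{28} - -130\right) + \left(\left(657 + 770\right) - 786\right)\right) - 2725 = \left(\left(\frac{1}{28} + 130\right) + \left(1427 - 786\right)\right) - 2725 = \left(\frac{3641}{28} + 641\right) - 2725 = \frac{21589}{28} - 2725 = - \frac{54711}{28}$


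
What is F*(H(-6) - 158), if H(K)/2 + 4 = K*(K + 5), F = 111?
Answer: -17094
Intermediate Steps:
H(K) = -8 + 2*K*(5 + K) (H(K) = -8 + 2*(K*(K + 5)) = -8 + 2*(K*(5 + K)) = -8 + 2*K*(5 + K))
F*(H(-6) - 158) = 111*((-8 + 2*(-6)² + 10*(-6)) - 158) = 111*((-8 + 2*36 - 60) - 158) = 111*((-8 + 72 - 60) - 158) = 111*(4 - 158) = 111*(-154) = -17094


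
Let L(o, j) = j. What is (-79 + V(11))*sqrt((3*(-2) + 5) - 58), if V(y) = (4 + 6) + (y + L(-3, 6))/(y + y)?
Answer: -1501*I*sqrt(59)/22 ≈ -524.06*I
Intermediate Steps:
V(y) = 10 + (6 + y)/(2*y) (V(y) = (4 + 6) + (y + 6)/(y + y) = 10 + (6 + y)/((2*y)) = 10 + (6 + y)*(1/(2*y)) = 10 + (6 + y)/(2*y))
(-79 + V(11))*sqrt((3*(-2) + 5) - 58) = (-79 + (21/2 + 3/11))*sqrt((3*(-2) + 5) - 58) = (-79 + (21/2 + 3*(1/11)))*sqrt((-6 + 5) - 58) = (-79 + (21/2 + 3/11))*sqrt(-1 - 58) = (-79 + 237/22)*sqrt(-59) = -1501*I*sqrt(59)/22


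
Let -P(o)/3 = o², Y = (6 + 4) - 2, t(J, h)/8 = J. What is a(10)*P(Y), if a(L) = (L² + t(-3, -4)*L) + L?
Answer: 24960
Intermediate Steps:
t(J, h) = 8*J
Y = 8 (Y = 10 - 2 = 8)
a(L) = L² - 23*L (a(L) = (L² + (8*(-3))*L) + L = (L² - 24*L) + L = L² - 23*L)
P(o) = -3*o²
a(10)*P(Y) = (10*(-23 + 10))*(-3*8²) = (10*(-13))*(-3*64) = -130*(-192) = 24960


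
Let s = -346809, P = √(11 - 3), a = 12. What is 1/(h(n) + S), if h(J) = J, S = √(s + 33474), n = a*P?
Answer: 1/(3*(8*√2 + I*√34815)) ≈ 0.00010793 - 0.0017799*I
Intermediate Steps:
P = 2*√2 (P = √8 = 2*√2 ≈ 2.8284)
n = 24*√2 (n = 12*(2*√2) = 24*√2 ≈ 33.941)
S = 3*I*√34815 (S = √(-346809 + 33474) = √(-313335) = 3*I*√34815 ≈ 559.76*I)
1/(h(n) + S) = 1/(24*√2 + 3*I*√34815)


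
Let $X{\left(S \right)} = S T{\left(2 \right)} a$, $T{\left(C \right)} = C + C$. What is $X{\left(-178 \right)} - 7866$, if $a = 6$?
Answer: $-12138$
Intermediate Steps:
$T{\left(C \right)} = 2 C$
$X{\left(S \right)} = 24 S$ ($X{\left(S \right)} = S 2 \cdot 2 \cdot 6 = S 4 \cdot 6 = 4 S 6 = 24 S$)
$X{\left(-178 \right)} - 7866 = 24 \left(-178\right) - 7866 = -4272 - 7866 = -12138$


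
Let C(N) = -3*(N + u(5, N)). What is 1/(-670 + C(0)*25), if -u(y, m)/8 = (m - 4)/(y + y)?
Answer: -1/910 ≈ -0.0010989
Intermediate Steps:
u(y, m) = -4*(-4 + m)/y (u(y, m) = -8*(m - 4)/(y + y) = -8*(-4 + m)/(2*y) = -8*(-4 + m)*1/(2*y) = -4*(-4 + m)/y)
C(N) = -48/5 - 3*N/5 (C(N) = -3*(N + 4*(4 - N)/5) = -3*(N + 4*(⅕)*(4 - N)) = -3*(N + (16/5 - 4*N/5)) = -3*(16/5 + N/5) = -48/5 - 3*N/5)
1/(-670 + C(0)*25) = 1/(-670 + (-48/5 - ⅗*0)*25) = 1/(-670 + (-48/5 + 0)*25) = 1/(-670 - 48/5*25) = 1/(-670 - 240) = 1/(-910) = -1/910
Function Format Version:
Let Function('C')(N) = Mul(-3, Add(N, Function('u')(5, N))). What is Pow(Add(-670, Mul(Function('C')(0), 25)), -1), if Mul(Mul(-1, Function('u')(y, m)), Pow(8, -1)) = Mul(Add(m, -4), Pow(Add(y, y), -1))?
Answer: Rational(-1, 910) ≈ -0.0010989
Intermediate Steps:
Function('u')(y, m) = Mul(-4, Pow(y, -1), Add(-4, m)) (Function('u')(y, m) = Mul(-8, Mul(Add(m, -4), Pow(Add(y, y), -1))) = Mul(-8, Mul(Add(-4, m), Pow(Mul(2, y), -1))) = Mul(-8, Mul(Add(-4, m), Mul(Rational(1, 2), Pow(y, -1)))) = Mul(-8, Mul(Rational(1, 2), Pow(y, -1), Add(-4, m))) = Mul(-4, Pow(y, -1), Add(-4, m)))
Function('C')(N) = Add(Rational(-48, 5), Mul(Rational(-3, 5), N)) (Function('C')(N) = Mul(-3, Add(N, Mul(4, Pow(5, -1), Add(4, Mul(-1, N))))) = Mul(-3, Add(N, Mul(4, Rational(1, 5), Add(4, Mul(-1, N))))) = Mul(-3, Add(N, Add(Rational(16, 5), Mul(Rational(-4, 5), N)))) = Mul(-3, Add(Rational(16, 5), Mul(Rational(1, 5), N))) = Add(Rational(-48, 5), Mul(Rational(-3, 5), N)))
Pow(Add(-670, Mul(Function('C')(0), 25)), -1) = Pow(Add(-670, Mul(Add(Rational(-48, 5), Mul(Rational(-3, 5), 0)), 25)), -1) = Pow(Add(-670, Mul(Add(Rational(-48, 5), 0), 25)), -1) = Pow(Add(-670, Mul(Rational(-48, 5), 25)), -1) = Pow(Add(-670, -240), -1) = Pow(-910, -1) = Rational(-1, 910)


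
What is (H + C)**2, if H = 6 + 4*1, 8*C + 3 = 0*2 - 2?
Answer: 5625/64 ≈ 87.891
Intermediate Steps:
C = -5/8 (C = -3/8 + (0*2 - 2)/8 = -3/8 + (0 - 2)/8 = -3/8 + (1/8)*(-2) = -3/8 - 1/4 = -5/8 ≈ -0.62500)
H = 10 (H = 6 + 4 = 10)
(H + C)**2 = (10 - 5/8)**2 = (75/8)**2 = 5625/64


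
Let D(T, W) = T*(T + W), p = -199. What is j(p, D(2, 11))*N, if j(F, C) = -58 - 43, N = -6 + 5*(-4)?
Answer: 2626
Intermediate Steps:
N = -26 (N = -6 - 20 = -26)
j(F, C) = -101
j(p, D(2, 11))*N = -101*(-26) = 2626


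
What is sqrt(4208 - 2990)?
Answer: sqrt(1218) ≈ 34.900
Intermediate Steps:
sqrt(4208 - 2990) = sqrt(1218)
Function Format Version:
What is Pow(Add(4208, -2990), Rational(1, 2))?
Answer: Pow(1218, Rational(1, 2)) ≈ 34.900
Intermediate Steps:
Pow(Add(4208, -2990), Rational(1, 2)) = Pow(1218, Rational(1, 2))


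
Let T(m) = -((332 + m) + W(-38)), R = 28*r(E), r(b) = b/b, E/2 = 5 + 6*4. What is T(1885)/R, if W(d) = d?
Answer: -2179/28 ≈ -77.821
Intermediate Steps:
E = 58 (E = 2*(5 + 6*4) = 2*(5 + 24) = 2*29 = 58)
r(b) = 1
R = 28 (R = 28*1 = 28)
T(m) = -294 - m (T(m) = -((332 + m) - 38) = -(294 + m) = -294 - m)
T(1885)/R = (-294 - 1*1885)/28 = (-294 - 1885)*(1/28) = -2179*1/28 = -2179/28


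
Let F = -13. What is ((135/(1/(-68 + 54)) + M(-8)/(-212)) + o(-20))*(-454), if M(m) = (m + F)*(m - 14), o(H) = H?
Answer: 46010857/53 ≈ 8.6813e+5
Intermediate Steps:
M(m) = (-14 + m)*(-13 + m) (M(m) = (m - 13)*(m - 14) = (-13 + m)*(-14 + m) = (-14 + m)*(-13 + m))
((135/(1/(-68 + 54)) + M(-8)/(-212)) + o(-20))*(-454) = ((135/(1/(-68 + 54)) + (182 + (-8)² - 27*(-8))/(-212)) - 20)*(-454) = ((135/(1/(-14)) + (182 + 64 + 216)*(-1/212)) - 20)*(-454) = ((135/(-1/14) + 462*(-1/212)) - 20)*(-454) = ((135*(-14) - 231/106) - 20)*(-454) = ((-1890 - 231/106) - 20)*(-454) = (-200571/106 - 20)*(-454) = -202691/106*(-454) = 46010857/53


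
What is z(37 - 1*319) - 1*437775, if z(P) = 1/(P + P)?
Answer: -246905101/564 ≈ -4.3778e+5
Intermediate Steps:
z(P) = 1/(2*P)
z(37 - 1*319) - 1*437775 = 1/(2*(37 - 1*319)) - 1*437775 = 1/(2*(37 - 319)) - 437775 = (1/2)/(-282) - 437775 = (1/2)*(-1/282) - 437775 = -1/564 - 437775 = -246905101/564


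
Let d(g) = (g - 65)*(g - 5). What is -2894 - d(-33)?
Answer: -6618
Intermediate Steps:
d(g) = (-65 + g)*(-5 + g)
-2894 - d(-33) = -2894 - (325 + (-33)² - 70*(-33)) = -2894 - (325 + 1089 + 2310) = -2894 - 1*3724 = -2894 - 3724 = -6618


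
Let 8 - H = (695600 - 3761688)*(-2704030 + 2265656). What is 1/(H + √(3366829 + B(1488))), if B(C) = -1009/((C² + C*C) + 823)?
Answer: -992189707815962724/1333595499813744311119927316161 - √66047166135215029110/8001572998882465866719563896966 ≈ -7.4400e-13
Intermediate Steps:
B(C) = -1009/(823 + 2*C²) (B(C) = -1009/((C² + C²) + 823) = -1009/(2*C² + 823) = -1009/(823 + 2*C²))
H = -1344093260904 (H = 8 - (695600 - 3761688)*(-2704030 + 2265656) = 8 - (-3066088)*(-438374) = 8 - 1*1344093260912 = 8 - 1344093260912 = -1344093260904)
1/(H + √(3366829 + B(1488))) = 1/(-1344093260904 + √(3366829 - 1009/(823 + 2*1488²))) = 1/(-1344093260904 + √(3366829 - 1009/(823 + 2*2214144))) = 1/(-1344093260904 + √(3366829 - 1009/(823 + 4428288))) = 1/(-1344093260904 + √(3366829 - 1009/4429111)) = 1/(-1344093260904 + √(14912059358010/4429111)) = 1/(-1344093260904 + √66047166135215029110/4429111)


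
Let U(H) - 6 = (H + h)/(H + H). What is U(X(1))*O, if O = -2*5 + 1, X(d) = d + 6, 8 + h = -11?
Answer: -324/7 ≈ -46.286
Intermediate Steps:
h = -19 (h = -8 - 11 = -19)
X(d) = 6 + d
U(H) = 6 + (-19 + H)/(2*H) (U(H) = 6 + (H - 19)/(H + H) = 6 + (-19 + H)/((2*H)) = 6 + (-19 + H)*(1/(2*H)) = 6 + (-19 + H)/(2*H))
O = -9 (O = -10 + 1 = -9)
U(X(1))*O = ((-19 + 13*(6 + 1))/(2*(6 + 1)))*(-9) = ((½)*(-19 + 13*7)/7)*(-9) = ((½)*(⅐)*(-19 + 91))*(-9) = ((½)*(⅐)*72)*(-9) = (36/7)*(-9) = -324/7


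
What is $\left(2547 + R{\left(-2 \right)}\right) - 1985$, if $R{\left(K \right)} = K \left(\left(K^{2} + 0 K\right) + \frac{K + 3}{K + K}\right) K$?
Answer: $577$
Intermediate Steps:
$R{\left(K \right)} = K^{2} \left(K^{2} + \frac{3 + K}{2 K}\right)$ ($R{\left(K \right)} = K \left(\left(K^{2} + 0\right) + \frac{3 + K}{2 K}\right) K = K \left(K^{2} + \left(3 + K\right) \frac{1}{2 K}\right) K = K \left(K^{2} + \frac{3 + K}{2 K}\right) K = K^{2} \left(K^{2} + \frac{3 + K}{2 K}\right)$)
$\left(2547 + R{\left(-2 \right)}\right) - 1985 = \left(2547 + \frac{1}{2} \left(-2\right) \left(3 - 2 + 2 \left(-2\right)^{3}\right)\right) - 1985 = \left(2547 + \frac{1}{2} \left(-2\right) \left(3 - 2 + 2 \left(-8\right)\right)\right) - 1985 = \left(2547 + \frac{1}{2} \left(-2\right) \left(3 - 2 - 16\right)\right) - 1985 = \left(2547 + \frac{1}{2} \left(-2\right) \left(-15\right)\right) - 1985 = \left(2547 + 15\right) - 1985 = 2562 - 1985 = 577$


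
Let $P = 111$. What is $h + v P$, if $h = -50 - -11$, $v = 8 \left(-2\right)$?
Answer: $-1815$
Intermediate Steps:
$v = -16$
$h = -39$ ($h = -50 + 11 = -39$)
$h + v P = -39 - 1776 = -1815$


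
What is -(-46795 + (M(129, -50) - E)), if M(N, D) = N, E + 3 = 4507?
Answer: 51170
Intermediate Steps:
E = 4504 (E = -3 + 4507 = 4504)
-(-46795 + (M(129, -50) - E)) = -(-46795 + (129 - 1*4504)) = -(-46795 + (129 - 4504)) = -(-46795 - 4375) = -1*(-51170) = 51170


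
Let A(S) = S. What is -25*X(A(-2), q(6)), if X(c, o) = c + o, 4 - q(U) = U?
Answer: 100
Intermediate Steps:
q(U) = 4 - U
-25*X(A(-2), q(6)) = -25*(-2 + (4 - 1*6)) = -25*(-2 + (4 - 6)) = -25*(-2 - 2) = -25*(-4) = 100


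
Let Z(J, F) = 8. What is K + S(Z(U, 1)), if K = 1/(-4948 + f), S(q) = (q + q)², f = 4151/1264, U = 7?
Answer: 1600029712/6250121 ≈ 256.00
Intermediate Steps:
f = 4151/1264 (f = 4151*(1/1264) = 4151/1264 ≈ 3.2840)
S(q) = 4*q² (S(q) = (2*q)² = 4*q²)
K = -1264/6250121 (K = 1/(-4948 + 4151/1264) = 1/(-6250121/1264) = -1264/6250121 ≈ -0.00020224)
K + S(Z(U, 1)) = -1264/6250121 + 4*8² = -1264/6250121 + 4*64 = -1264/6250121 + 256 = 1600029712/6250121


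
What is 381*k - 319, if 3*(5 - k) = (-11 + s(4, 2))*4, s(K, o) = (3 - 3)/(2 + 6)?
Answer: 7174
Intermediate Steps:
s(K, o) = 0 (s(K, o) = 0/8 = 0*(⅛) = 0)
k = 59/3 (k = 5 - (-11 + 0)*4/3 = 5 - (-11)*4/3 = 5 - ⅓*(-44) = 5 + 44/3 = 59/3 ≈ 19.667)
381*k - 319 = 381*(59/3) - 319 = 7493 - 319 = 7174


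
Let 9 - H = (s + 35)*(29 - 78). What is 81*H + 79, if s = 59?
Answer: 373894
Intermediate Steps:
H = 4615 (H = 9 - (59 + 35)*(29 - 78) = 9 - 94*(-49) = 9 - 1*(-4606) = 9 + 4606 = 4615)
81*H + 79 = 81*4615 + 79 = 373815 + 79 = 373894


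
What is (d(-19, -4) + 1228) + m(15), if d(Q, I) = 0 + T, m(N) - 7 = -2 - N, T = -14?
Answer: 1204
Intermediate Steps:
m(N) = 5 - N (m(N) = 7 + (-2 - N) = 5 - N)
d(Q, I) = -14 (d(Q, I) = 0 - 14 = -14)
(d(-19, -4) + 1228) + m(15) = (-14 + 1228) + (5 - 1*15) = 1214 + (5 - 15) = 1214 - 10 = 1204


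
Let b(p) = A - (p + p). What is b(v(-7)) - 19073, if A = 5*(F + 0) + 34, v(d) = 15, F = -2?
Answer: -19079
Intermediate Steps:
A = 24 (A = 5*(-2 + 0) + 34 = 5*(-2) + 34 = -10 + 34 = 24)
b(p) = 24 - 2*p (b(p) = 24 - (p + p) = 24 - 2*p)
b(v(-7)) - 19073 = (24 - 2*15) - 19073 = (24 - 30) - 19073 = -6 - 19073 = -19079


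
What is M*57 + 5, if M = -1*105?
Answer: -5980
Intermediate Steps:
M = -105
M*57 + 5 = -105*57 + 5 = -5985 + 5 = -5980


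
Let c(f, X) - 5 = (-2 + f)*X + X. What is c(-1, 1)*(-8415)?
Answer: -25245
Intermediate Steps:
c(f, X) = 5 + X + X*(-2 + f) (c(f, X) = 5 + ((-2 + f)*X + X) = 5 + (X*(-2 + f) + X) = 5 + (X + X*(-2 + f)) = 5 + X + X*(-2 + f))
c(-1, 1)*(-8415) = (5 - 1*1 + 1*(-1))*(-8415) = (5 - 1 - 1)*(-8415) = 3*(-8415) = -25245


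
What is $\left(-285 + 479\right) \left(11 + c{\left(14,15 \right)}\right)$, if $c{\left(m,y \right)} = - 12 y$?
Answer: $-32786$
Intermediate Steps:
$\left(-285 + 479\right) \left(11 + c{\left(14,15 \right)}\right) = \left(-285 + 479\right) \left(11 - 180\right) = 194 \left(11 - 180\right) = 194 \left(-169\right) = -32786$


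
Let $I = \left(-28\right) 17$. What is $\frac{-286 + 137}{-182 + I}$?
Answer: $\frac{149}{658} \approx 0.22644$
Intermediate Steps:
$I = -476$
$\frac{-286 + 137}{-182 + I} = \frac{-286 + 137}{-182 - 476} = - \frac{149}{-658} = \left(-149\right) \left(- \frac{1}{658}\right) = \frac{149}{658}$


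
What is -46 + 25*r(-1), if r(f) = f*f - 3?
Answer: -96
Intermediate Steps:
r(f) = -3 + f² (r(f) = f² - 3 = -3 + f²)
-46 + 25*r(-1) = -46 + 25*(-3 + (-1)²) = -46 + 25*(-3 + 1) = -46 + 25*(-2) = -46 - 50 = -96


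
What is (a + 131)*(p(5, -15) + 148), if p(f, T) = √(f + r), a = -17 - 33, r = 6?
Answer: 11988 + 81*√11 ≈ 12257.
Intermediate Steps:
a = -50
p(f, T) = √(6 + f) (p(f, T) = √(f + 6) = √(6 + f))
(a + 131)*(p(5, -15) + 148) = (-50 + 131)*(√(6 + 5) + 148) = 81*(√11 + 148) = 81*(148 + √11) = 11988 + 81*√11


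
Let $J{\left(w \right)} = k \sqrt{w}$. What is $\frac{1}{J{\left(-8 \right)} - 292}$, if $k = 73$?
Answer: $- \frac{1}{438} - \frac{i \sqrt{2}}{876} \approx -0.0022831 - 0.0016144 i$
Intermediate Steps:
$J{\left(w \right)} = 73 \sqrt{w}$
$\frac{1}{J{\left(-8 \right)} - 292} = \frac{1}{73 \sqrt{-8} - 292} = \frac{1}{73 \cdot 2 i \sqrt{2} - 292} = \frac{1}{146 i \sqrt{2} - 292} = \frac{1}{-292 + 146 i \sqrt{2}}$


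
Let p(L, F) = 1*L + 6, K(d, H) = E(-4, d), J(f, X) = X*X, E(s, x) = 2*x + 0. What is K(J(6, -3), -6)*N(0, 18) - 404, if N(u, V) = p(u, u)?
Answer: -296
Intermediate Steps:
E(s, x) = 2*x
J(f, X) = X²
K(d, H) = 2*d
p(L, F) = 6 + L (p(L, F) = L + 6 = 6 + L)
N(u, V) = 6 + u
K(J(6, -3), -6)*N(0, 18) - 404 = (2*(-3)²)*(6 + 0) - 404 = (2*9)*6 - 404 = 18*6 - 404 = 108 - 404 = -296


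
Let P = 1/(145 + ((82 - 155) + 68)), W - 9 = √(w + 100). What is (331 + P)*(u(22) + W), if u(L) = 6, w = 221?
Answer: 139023/28 + 46341*√321/140 ≈ 10896.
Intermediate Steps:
W = 9 + √321 (W = 9 + √(221 + 100) = 9 + √321 ≈ 26.916)
P = 1/140 (P = 1/(145 + (-73 + 68)) = 1/(145 - 5) = 1/140 ≈ 0.0071429)
(331 + P)*(u(22) + W) = (331 + 1/140)*(6 + (9 + √321)) = 46341*(15 + √321)/140 = 139023/28 + 46341*√321/140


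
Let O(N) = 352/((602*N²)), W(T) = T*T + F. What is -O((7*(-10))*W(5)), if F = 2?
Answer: -44/268800525 ≈ -1.6369e-7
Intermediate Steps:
W(T) = 2 + T² (W(T) = T*T + 2 = T² + 2 = 2 + T²)
O(N) = 176/(301*N²) (O(N) = 352*(1/(602*N²)) = 176/(301*N²))
-O((7*(-10))*W(5)) = -176/(301*((7*(-10))*(2 + 5²))²) = -176/(301*(-70*(2 + 25))²) = -176/(301*(-70*27)²) = -176/(301*(-1890)²) = -176/(301*3572100) = -1*44/268800525 = -44/268800525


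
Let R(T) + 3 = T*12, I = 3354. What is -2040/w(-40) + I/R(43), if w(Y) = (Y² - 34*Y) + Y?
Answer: 72893/12483 ≈ 5.8394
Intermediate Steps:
w(Y) = Y² - 33*Y
R(T) = -3 + 12*T (R(T) = -3 + T*12 = -3 + 12*T)
-2040/w(-40) + I/R(43) = -2040*(-1/(40*(-33 - 40))) + 3354/(-3 + 12*43) = -2040/((-40*(-73))) + 3354/(-3 + 516) = -2040/2920 + 3354/513 = -2040*1/2920 + 3354*(1/513) = -51/73 + 1118/171 = 72893/12483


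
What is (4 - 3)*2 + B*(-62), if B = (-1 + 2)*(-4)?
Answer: 250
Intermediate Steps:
B = -4 (B = 1*(-4) = -4)
(4 - 3)*2 + B*(-62) = (4 - 3)*2 - 4*(-62) = 1*2 + 248 = 2 + 248 = 250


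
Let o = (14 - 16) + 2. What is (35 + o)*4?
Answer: 140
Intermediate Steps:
o = 0 (o = -2 + 2 = 0)
(35 + o)*4 = (35 + 0)*4 = 35*4 = 140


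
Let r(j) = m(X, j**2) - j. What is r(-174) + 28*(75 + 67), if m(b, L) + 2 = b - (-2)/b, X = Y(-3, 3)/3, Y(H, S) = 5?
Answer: 62263/15 ≈ 4150.9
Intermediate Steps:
X = 5/3 ≈ 1.6667
m(b, L) = -2 + b + 2/b (m(b, L) = -2 + (b - (-2)/b) = -2 + (b + 2/b) = -2 + b + 2/b)
r(j) = 13/15 - j (r(j) = (-2 + 5/3 + 2/(5/3)) - j = (-2 + 5/3 + 2*(3/5)) - j = (-2 + 5/3 + 6/5) - j = 13/15 - j)
r(-174) + 28*(75 + 67) = (13/15 - 1*(-174)) + 28*(75 + 67) = (13/15 + 174) + 28*142 = 2623/15 + 3976 = 62263/15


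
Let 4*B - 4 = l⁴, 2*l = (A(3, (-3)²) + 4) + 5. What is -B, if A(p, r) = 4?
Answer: -28625/64 ≈ -447.27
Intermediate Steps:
l = 13/2 (l = ((4 + 4) + 5)/2 = (8 + 5)/2 = (½)*13 = 13/2 ≈ 6.5000)
B = 28625/64 (B = 1 + (13/2)⁴/4 = 1 + (¼)*(28561/16) = 1 + 28561/64 = 28625/64 ≈ 447.27)
-B = -1*28625/64 = -28625/64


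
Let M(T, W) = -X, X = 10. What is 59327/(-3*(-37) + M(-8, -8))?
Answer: 59327/101 ≈ 587.40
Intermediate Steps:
M(T, W) = -10 (M(T, W) = -1*10 = -10)
59327/(-3*(-37) + M(-8, -8)) = 59327/(-3*(-37) - 10) = 59327/(111 - 10) = 59327/101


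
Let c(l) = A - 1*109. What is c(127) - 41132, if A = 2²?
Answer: -41237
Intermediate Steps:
A = 4
c(l) = -105 (c(l) = 4 - 1*109 = 4 - 109 = -105)
c(127) - 41132 = -105 - 41132 = -41237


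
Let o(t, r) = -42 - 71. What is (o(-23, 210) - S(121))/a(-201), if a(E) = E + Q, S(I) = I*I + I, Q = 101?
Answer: 595/4 ≈ 148.75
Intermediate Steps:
o(t, r) = -113
S(I) = I + I² (S(I) = I² + I = I + I²)
a(E) = 101 + E (a(E) = E + 101 = 101 + E)
(o(-23, 210) - S(121))/a(-201) = (-113 - 121*(1 + 121))/(101 - 201) = (-113 - 121*122)/(-100) = (-113 - 1*14762)*(-1/100) = (-113 - 14762)*(-1/100) = -14875*(-1/100) = 595/4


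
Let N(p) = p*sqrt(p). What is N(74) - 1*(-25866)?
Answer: 25866 + 74*sqrt(74) ≈ 26503.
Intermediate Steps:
N(p) = p**(3/2)
N(74) - 1*(-25866) = 74**(3/2) - 1*(-25866) = 74*sqrt(74) + 25866 = 25866 + 74*sqrt(74)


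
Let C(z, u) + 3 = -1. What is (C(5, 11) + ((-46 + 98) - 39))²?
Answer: 81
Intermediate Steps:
C(z, u) = -4 (C(z, u) = -3 - 1 = -4)
(C(5, 11) + ((-46 + 98) - 39))² = (-4 + ((-46 + 98) - 39))² = (-4 + (52 - 39))² = (-4 + 13)² = 9² = 81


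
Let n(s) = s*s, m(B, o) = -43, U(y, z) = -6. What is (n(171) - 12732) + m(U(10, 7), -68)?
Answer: 16466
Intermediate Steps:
n(s) = s²
(n(171) - 12732) + m(U(10, 7), -68) = (171² - 12732) - 43 = (29241 - 12732) - 43 = 16509 - 43 = 16466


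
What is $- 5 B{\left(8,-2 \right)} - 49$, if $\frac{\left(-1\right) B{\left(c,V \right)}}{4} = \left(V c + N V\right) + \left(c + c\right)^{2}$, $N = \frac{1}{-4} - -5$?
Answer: $4561$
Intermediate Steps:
$N = \frac{19}{4}$ ($N = - \frac{1}{4} + 5 = \frac{19}{4} \approx 4.75$)
$B{\left(c,V \right)} = - 19 V - 16 c^{2} - 4 V c$ ($B{\left(c,V \right)} = - 4 \left(\left(V c + \frac{19 V}{4}\right) + \left(c + c\right)^{2}\right) = - 4 \left(\left(\frac{19 V}{4} + V c\right) + \left(2 c\right)^{2}\right) = - 4 \left(\left(\frac{19 V}{4} + V c\right) + 4 c^{2}\right) = - 4 \left(4 c^{2} + \frac{19 V}{4} + V c\right) = - 19 V - 16 c^{2} - 4 V c$)
$- 5 B{\left(8,-2 \right)} - 49 = - 5 \left(\left(-19\right) \left(-2\right) - 16 \cdot 8^{2} - \left(-8\right) 8\right) - 49 = - 5 \left(38 - 1024 + 64\right) - 49 = \left(-5\right) \left(-922\right) - 49 = 4610 - 49 = 4561$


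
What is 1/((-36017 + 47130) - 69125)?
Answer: -1/58012 ≈ -1.7238e-5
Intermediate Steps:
1/((-36017 + 47130) - 69125) = 1/(11113 - 69125) = 1/(-58012) = -1/58012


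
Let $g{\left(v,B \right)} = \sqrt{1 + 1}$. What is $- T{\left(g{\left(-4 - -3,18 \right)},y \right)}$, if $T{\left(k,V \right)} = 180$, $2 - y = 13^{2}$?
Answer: $-180$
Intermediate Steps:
$g{\left(v,B \right)} = \sqrt{2}$
$y = -167$ ($y = 2 - 13^{2} = 2 - 169 = -167$)
$- T{\left(g{\left(-4 - -3,18 \right)},y \right)} = \left(-1\right) 180 = -180$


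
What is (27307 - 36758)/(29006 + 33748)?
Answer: -9451/62754 ≈ -0.15060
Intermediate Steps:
(27307 - 36758)/(29006 + 33748) = -9451/62754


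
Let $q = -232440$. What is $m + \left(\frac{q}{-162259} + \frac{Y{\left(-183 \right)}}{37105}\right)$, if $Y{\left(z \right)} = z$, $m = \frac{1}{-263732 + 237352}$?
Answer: $\frac{45345977904589}{31764792148820} \approx 1.4276$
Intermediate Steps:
$m = - \frac{1}{26380}$ ($m = \frac{1}{-26380} = - \frac{1}{26380} \approx -3.7908 \cdot 10^{-5}$)
$m + \left(\frac{q}{-162259} + \frac{Y{\left(-183 \right)}}{37105}\right) = - \frac{1}{26380} - \left(- \frac{232440}{162259} + \frac{183}{37105}\right) = - \frac{1}{26380} - - \frac{8594992803}{6020620195} = - \frac{1}{26380} + \left(\frac{232440}{162259} - \frac{183}{37105}\right) = - \frac{1}{26380} + \frac{8594992803}{6020620195} = \frac{45345977904589}{31764792148820}$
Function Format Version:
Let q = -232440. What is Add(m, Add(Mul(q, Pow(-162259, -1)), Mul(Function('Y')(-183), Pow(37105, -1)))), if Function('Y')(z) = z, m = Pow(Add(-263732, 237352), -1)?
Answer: Rational(45345977904589, 31764792148820) ≈ 1.4276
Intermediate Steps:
m = Rational(-1, 26380) (m = Pow(-26380, -1) = Rational(-1, 26380) ≈ -3.7908e-5)
Add(m, Add(Mul(q, Pow(-162259, -1)), Mul(Function('Y')(-183), Pow(37105, -1)))) = Add(Rational(-1, 26380), Add(Mul(-232440, Pow(-162259, -1)), Mul(-183, Pow(37105, -1)))) = Add(Rational(-1, 26380), Add(Mul(-232440, Rational(-1, 162259)), Mul(-183, Rational(1, 37105)))) = Add(Rational(-1, 26380), Add(Rational(232440, 162259), Rational(-183, 37105))) = Add(Rational(-1, 26380), Rational(8594992803, 6020620195)) = Rational(45345977904589, 31764792148820)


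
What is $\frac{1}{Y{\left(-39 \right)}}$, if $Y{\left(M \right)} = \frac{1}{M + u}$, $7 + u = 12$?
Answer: $-34$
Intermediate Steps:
$u = 5$ ($u = -7 + 12 = 5$)
$Y{\left(M \right)} = \frac{1}{5 + M}$ ($Y{\left(M \right)} = \frac{1}{M + 5} = \frac{1}{5 + M}$)
$\frac{1}{Y{\left(-39 \right)}} = \frac{1}{\frac{1}{5 - 39}} = \frac{1}{\frac{1}{-34}} = \frac{1}{- \frac{1}{34}} = -34$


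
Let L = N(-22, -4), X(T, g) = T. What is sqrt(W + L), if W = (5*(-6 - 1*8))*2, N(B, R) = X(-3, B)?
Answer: I*sqrt(143) ≈ 11.958*I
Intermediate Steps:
N(B, R) = -3
L = -3
W = -140 (W = (5*(-6 - 8))*2 = (5*(-14))*2 = -70*2 = -140)
sqrt(W + L) = sqrt(-140 - 3) = sqrt(-143) = I*sqrt(143)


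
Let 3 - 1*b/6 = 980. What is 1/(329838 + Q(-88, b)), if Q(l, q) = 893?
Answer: 1/330731 ≈ 3.0236e-6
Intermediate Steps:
b = -5862 (b = 18 - 6*980 = 18 - 5880 = -5862)
1/(329838 + Q(-88, b)) = 1/(329838 + 893) = 1/330731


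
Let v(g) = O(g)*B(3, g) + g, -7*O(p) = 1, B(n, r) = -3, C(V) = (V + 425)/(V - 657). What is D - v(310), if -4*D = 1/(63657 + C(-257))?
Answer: -252860409379/814552620 ≈ -310.43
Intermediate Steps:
C(V) = (425 + V)/(-657 + V)
O(p) = -1/7 (O(p) = -1/7*1 = -1/7)
v(g) = 3/7 + g (v(g) = -1/7*(-3) + g = 3/7 + g)
D = -457/116364660 (D = -1/(4*(63657 + (425 - 257)/(-657 - 257))) = -1/(4*(63657 + 168/(-914))) = -1/(4*(63657 - 1/914*168)) = -1/(4*(63657 - 84/457)) = -1/(4*29091165/457) = -1/4*457/29091165 = -457/116364660 ≈ -3.9273e-6)
D - v(310) = -457/116364660 - (3/7 + 310) = -457/116364660 - 1*2173/7 = -457/116364660 - 2173/7 = -252860409379/814552620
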